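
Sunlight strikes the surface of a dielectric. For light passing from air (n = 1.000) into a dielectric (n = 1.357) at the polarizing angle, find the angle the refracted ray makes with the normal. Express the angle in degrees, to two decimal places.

θ_t ≈ 36.39°

First find Brewster's angle: tan θ_B = 1.357/1.000 = 1.3570, giving θ_B = 53.61°.
Since θ_B + θ_t = 90° at Brewster incidence, θ_t = 90° − 53.61° = 36.39°.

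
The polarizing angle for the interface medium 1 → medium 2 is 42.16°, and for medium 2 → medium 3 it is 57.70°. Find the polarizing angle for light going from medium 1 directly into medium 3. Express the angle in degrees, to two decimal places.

θ_B ≈ 55.08°

tan θ_B(1→2) = n₂/n₁ = tan 42.16° = 0.9055.
tan θ_B(2→3) = n₃/n₂ = tan 57.70° = 1.5818.
n₃/n₁ = 1.4323. Then tan θ_B(1→3) = n₃/n₁, so θ_B(1→3) = arctan(1.4323) = 55.08°.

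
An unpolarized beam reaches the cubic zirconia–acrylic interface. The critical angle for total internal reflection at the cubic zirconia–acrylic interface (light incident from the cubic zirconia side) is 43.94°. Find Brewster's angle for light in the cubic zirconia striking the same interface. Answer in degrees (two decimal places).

At the critical angle sin θ_c = n₂/n₁, giving n₂/n₁ = sin 43.94° = 0.6939.
Then tan θ_B = n₂/n₁ = 0.6939, so θ_B = arctan 0.6939 = 34.76°.

θ_B ≈ 34.76°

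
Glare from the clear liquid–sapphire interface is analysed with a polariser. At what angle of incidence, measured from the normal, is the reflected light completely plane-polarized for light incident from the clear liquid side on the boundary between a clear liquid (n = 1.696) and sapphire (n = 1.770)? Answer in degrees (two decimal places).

θ_B ≈ 46.22°

Brewster's condition: tan θ_B = n₂/n₁ = 1.770/1.696 = 1.0436.
So θ_B = arctan 1.0436 = 46.22°.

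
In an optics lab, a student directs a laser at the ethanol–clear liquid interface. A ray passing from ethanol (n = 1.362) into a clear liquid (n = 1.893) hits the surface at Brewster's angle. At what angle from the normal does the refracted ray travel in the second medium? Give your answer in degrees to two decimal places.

θ_t ≈ 35.73°

First find Brewster's angle: tan θ_B = 1.893/1.362 = 1.3899, giving θ_B = 54.27°.
Since θ_B + θ_t = 90° at Brewster incidence, θ_t = 90° − 54.27° = 35.73°.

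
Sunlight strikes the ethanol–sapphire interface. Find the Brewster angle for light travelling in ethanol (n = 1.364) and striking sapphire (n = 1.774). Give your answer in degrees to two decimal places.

θ_B ≈ 52.44°

Brewster's condition: tan θ_B = n₂/n₁ = 1.774/1.364 = 1.3006. Taking the arctangent, θ_B = 52.44°.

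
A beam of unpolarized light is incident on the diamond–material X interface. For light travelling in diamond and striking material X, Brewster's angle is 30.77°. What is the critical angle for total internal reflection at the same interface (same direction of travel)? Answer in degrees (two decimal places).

θ_c ≈ 36.54°

tan θ_B = n₂/n₁ = tan 30.77° = 0.5954.
Total internal reflection: sin θ_c = n₂/n₁ = 0.5954.
θ_c = arcsin(0.5954) = 36.54°.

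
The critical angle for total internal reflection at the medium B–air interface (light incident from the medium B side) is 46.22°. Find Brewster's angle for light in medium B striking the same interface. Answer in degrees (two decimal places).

θ_B ≈ 35.83°

sin θ_c = n₂/n₁, so n₂/n₁ = sin 46.22° = 0.7220.
Brewster: tan θ_B = n₂/n₁ = 0.7220.
θ_B = arctan(0.7220) = 35.83°.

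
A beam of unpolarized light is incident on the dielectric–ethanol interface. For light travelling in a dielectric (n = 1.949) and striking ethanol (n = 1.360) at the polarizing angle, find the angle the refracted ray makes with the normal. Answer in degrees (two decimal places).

θ_t ≈ 55.09°

θ_B = arctan(n₂/n₁) = arctan(1.360/1.949) = 34.91°.
Since θ_B + θ_t = 90° at Brewster incidence, θ_t = 90° − 34.91° = 55.09°.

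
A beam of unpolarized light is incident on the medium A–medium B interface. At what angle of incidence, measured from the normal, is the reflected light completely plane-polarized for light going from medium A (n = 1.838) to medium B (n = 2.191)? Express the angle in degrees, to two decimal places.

θ_B ≈ 50.01°

The reflected p-component vanishes when tan θ_B = n₂/n₁.
Here n₂/n₁ = 2.191/1.838 = 1.1921, and Brewster's law gives tan θ_B = n₂/n₁.
θ_B = arctan(1.1921) = 50.01°.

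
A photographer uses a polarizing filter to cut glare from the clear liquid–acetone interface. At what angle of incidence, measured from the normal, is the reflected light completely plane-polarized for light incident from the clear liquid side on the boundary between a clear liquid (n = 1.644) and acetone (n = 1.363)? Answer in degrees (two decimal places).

θ_B ≈ 39.66°

Here n₂/n₁ = 1.363/1.644 = 0.8291, and Brewster's law gives tan θ_B = n₂/n₁.
So θ_B = arctan 0.8291 = 39.66°.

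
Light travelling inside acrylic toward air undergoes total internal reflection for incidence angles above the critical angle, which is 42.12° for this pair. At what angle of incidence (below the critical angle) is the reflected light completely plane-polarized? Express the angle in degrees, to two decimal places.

n₂/n₁ = sin θ_c = sin 42.12° = 0.6707.
tan θ_B equals the same ratio, so θ_B = arctan(0.6707) = 33.85°.

θ_B ≈ 33.85°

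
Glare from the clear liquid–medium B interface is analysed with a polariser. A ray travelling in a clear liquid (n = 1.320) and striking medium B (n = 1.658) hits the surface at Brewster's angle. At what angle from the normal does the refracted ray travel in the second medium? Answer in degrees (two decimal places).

tan θ_B = n₂/n₁ = 1.658/1.320 = 1.2561, so θ_B = 51.48°.
At Brewster's angle the reflected and refracted rays are perpendicular, so θ_t = 90° − θ_B = 90° − 51.48° = 38.52°.

θ_t ≈ 38.52°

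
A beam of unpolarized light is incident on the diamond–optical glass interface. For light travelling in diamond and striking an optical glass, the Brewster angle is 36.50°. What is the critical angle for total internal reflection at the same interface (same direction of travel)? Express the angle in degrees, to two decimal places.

θ_c ≈ 47.73°

tan θ_B = n₂/n₁ = tan 36.50° = 0.7400.
Total internal reflection: sin θ_c = n₂/n₁ = 0.7400.
θ_c = arcsin(0.7400) = 47.73°.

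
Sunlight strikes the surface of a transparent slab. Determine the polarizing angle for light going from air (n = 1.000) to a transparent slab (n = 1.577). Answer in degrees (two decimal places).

Here n₂/n₁ = 1.577/1.000 = 1.5770, and Brewster's law gives tan θ_B = n₂/n₁. Taking the arctangent, θ_B = 57.62°.

θ_B ≈ 57.62°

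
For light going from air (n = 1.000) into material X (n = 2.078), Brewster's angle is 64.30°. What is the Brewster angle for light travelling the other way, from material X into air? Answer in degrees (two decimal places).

Reversing the direction swaps n₁ and n₂, so tan θ_B' = 1/tan θ_B and θ_B' = 90° − θ_B.
Hence θ_B' = 90° − 64.30° = 25.70°.

θ_B' ≈ 25.70°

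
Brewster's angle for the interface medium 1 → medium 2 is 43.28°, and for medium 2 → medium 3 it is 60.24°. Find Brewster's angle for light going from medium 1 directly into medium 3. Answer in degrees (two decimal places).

n₂/n₁ = tan 43.28° = 0.9417 and n₃/n₂ = tan 60.24° = 1.7489.
n₃/n₁ = 1.6470. Then tan θ_B(1→3) = n₃/n₁, so θ_B(1→3) = arctan(1.6470) = 58.73°.

θ_B ≈ 58.73°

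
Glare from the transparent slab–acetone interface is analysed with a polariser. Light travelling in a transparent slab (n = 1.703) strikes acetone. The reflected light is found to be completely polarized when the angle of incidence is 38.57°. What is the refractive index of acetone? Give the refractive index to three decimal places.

n ≈ 1.358

Brewster's law: tan θ_B = n₂/n₁ (light incident in a transparent slab, refracted into acetone).
n₂ = n₁ tan θ_B = 1.703 × tan 38.57° = 1.358.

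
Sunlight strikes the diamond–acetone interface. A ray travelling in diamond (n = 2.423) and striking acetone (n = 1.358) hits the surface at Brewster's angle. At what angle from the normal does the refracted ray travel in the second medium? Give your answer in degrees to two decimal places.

θ_t ≈ 60.73°

θ_B = arctan(n₂/n₁) = arctan(1.358/2.423) = 29.27°.
The refracted ray is perpendicular to the reflected ray, so θ_t = 90° − θ_B = 60.73°.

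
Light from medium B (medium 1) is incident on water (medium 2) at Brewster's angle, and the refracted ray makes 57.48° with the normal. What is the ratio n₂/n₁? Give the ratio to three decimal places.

θ_B + θ_t = 90°, so θ_B = 90° − 57.48° = 32.52°.
Then n₂/n₁ = tan θ_B = tan 32.52° = 0.638.

n₂/n₁ ≈ 0.638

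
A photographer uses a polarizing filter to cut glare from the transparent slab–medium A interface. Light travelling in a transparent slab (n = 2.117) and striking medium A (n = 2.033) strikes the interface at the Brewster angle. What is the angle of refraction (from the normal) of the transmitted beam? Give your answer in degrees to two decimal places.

tan θ_B = n₂/n₁ = 2.033/2.117 = 0.9603, so θ_B = 43.84°.
At Brewster's angle the reflected and refracted rays are perpendicular, so θ_t = 90° − θ_B = 90° − 43.84° = 46.16°.

θ_t ≈ 46.16°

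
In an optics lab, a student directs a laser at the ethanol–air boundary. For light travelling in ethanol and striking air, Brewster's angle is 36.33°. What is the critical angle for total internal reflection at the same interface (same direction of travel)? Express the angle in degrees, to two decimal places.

From Brewster, n₂/n₁ = tan θ_B = tan 36.33° = 0.7354.
Then sin θ_c = n₂/n₁ = 0.7354, so θ_c = arcsin 0.7354 = 47.34°.

θ_c ≈ 47.34°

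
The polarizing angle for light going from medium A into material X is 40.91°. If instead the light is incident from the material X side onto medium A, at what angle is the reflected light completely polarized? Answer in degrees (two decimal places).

θ_B' ≈ 49.09°

The two Brewster angles are complementary: θ_B' = 90° − θ_B = 90° − 40.91° = 49.09°.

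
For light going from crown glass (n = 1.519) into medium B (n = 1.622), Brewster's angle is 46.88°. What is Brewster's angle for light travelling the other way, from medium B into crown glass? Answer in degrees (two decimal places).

The two Brewster angles are complementary: θ_B' = 90° − θ_B = 90° − 46.88° = 43.12°.

θ_B' ≈ 43.12°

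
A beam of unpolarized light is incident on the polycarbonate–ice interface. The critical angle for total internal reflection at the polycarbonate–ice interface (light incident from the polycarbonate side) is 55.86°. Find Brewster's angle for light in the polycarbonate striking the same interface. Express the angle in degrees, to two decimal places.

θ_B ≈ 39.61°

sin θ_c = n₂/n₁, so n₂/n₁ = sin 55.86° = 0.8277.
Brewster: tan θ_B = n₂/n₁ = 0.8277.
θ_B = arctan(0.8277) = 39.61°.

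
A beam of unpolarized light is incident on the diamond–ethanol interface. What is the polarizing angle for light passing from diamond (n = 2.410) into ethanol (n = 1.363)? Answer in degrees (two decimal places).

θ_B ≈ 29.49°

The reflected p-component vanishes when tan θ_B = n₂/n₁.
Brewster's condition: tan θ_B = n₂/n₁ = 1.363/2.410 = 0.5656.
θ_B = arctan(0.5656) = 29.49°.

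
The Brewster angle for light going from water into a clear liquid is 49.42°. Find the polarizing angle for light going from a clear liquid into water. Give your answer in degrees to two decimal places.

The two Brewster angles are complementary: θ_B' = 90° − θ_B = 90° − 49.42° = 40.58°.

θ_B' ≈ 40.58°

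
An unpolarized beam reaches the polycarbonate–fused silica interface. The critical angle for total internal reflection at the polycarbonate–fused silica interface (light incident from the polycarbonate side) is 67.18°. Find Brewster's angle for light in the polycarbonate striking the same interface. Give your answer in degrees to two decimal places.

At the critical angle sin θ_c = n₂/n₁, giving n₂/n₁ = sin 67.18° = 0.9217.
Then tan θ_B = n₂/n₁ = 0.9217, so θ_B = arctan 0.9217 = 42.67°.

θ_B ≈ 42.67°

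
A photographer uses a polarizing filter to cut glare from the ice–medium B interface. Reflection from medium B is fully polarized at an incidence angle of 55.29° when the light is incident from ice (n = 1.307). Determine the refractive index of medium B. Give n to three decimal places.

Brewster's law: tan θ_B = n₂/n₁ (light incident in ice, refracted into medium B).
n₂ = n₁ tan θ_B = 1.307 × tan 55.29° = 1.887.

n ≈ 1.887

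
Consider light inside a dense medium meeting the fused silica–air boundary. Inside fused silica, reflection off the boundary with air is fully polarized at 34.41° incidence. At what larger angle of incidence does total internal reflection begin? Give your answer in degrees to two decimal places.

n₂/n₁ = tan 34.41° = 0.6850; the critical angle satisfies sin θ_c = n₂/n₁.
θ_c = arcsin(0.6850) = 43.23°.

θ_c ≈ 43.23°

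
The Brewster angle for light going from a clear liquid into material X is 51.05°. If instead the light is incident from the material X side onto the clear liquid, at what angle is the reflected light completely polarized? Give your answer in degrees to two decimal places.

The two Brewster angles are complementary: θ_B' = 90° − θ_B = 90° − 51.05° = 38.95°.

θ_B' ≈ 38.95°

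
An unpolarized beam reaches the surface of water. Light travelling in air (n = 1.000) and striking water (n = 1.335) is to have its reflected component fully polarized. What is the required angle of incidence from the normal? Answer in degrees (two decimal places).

tan θ_B = n₂/n₁ = 1.335/1.000 = 1.3350. Taking the arctangent, θ_B = 53.16°.

θ_B ≈ 53.16°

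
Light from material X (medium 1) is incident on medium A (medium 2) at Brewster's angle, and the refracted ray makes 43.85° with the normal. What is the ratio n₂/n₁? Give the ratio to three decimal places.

θ_B + θ_t = 90°, so θ_B = 90° − 43.85° = 46.15°.
tan θ_B = n₂/n₁, so n₂/n₁ = tan 46.15° = 1.041.

n₂/n₁ ≈ 1.041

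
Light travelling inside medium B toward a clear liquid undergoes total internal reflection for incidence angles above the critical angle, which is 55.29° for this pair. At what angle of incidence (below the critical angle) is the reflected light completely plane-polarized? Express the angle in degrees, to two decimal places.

θ_B ≈ 39.42°

At the critical angle sin θ_c = n₂/n₁, giving n₂/n₁ = sin 55.29° = 0.8220.
Then tan θ_B = n₂/n₁ = 0.8220, so θ_B = arctan 0.8220 = 39.42°.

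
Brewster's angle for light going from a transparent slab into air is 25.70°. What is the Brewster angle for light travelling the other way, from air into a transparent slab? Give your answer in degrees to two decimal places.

The two Brewster angles are complementary: θ_B' = 90° − θ_B = 90° − 25.70° = 64.30°.

θ_B' ≈ 64.30°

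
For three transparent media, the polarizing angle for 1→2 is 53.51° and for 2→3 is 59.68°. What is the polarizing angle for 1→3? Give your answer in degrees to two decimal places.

Each Brewster angle gives a ratio: n₂/n₁ = tan 53.51° = 1.3519, n₃/n₂ = tan 59.68° = 1.7099.
Multiplying, n₃/n₁ = 1.3519 × 1.7099 = 2.3117, and θ_B(1→3) = arctan 2.3117 = 66.61°.

θ_B ≈ 66.61°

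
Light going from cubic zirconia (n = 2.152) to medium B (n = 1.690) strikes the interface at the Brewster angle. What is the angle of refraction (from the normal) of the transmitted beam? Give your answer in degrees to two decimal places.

First find Brewster's angle: tan θ_B = 1.690/2.152 = 0.7853, giving θ_B = 38.14°.
The refracted ray is perpendicular to the reflected ray, so θ_t = 90° − θ_B = 51.86°.

θ_t ≈ 51.86°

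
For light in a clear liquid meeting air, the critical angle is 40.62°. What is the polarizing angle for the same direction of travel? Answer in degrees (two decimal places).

θ_B ≈ 33.07°

n₂/n₁ = sin θ_c = sin 40.62° = 0.6510.
tan θ_B equals the same ratio, so θ_B = arctan(0.6510) = 33.07°.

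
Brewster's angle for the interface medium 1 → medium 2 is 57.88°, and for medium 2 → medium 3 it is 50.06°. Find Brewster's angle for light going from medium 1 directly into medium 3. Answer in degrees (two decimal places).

θ_B ≈ 62.27°

Each Brewster angle gives a ratio: n₂/n₁ = tan 57.88° = 1.5929, n₃/n₂ = tan 50.06° = 1.1943.
Multiplying, n₃/n₁ = 1.5929 × 1.1943 = 1.9024, and θ_B(1→3) = arctan 1.9024 = 62.27°.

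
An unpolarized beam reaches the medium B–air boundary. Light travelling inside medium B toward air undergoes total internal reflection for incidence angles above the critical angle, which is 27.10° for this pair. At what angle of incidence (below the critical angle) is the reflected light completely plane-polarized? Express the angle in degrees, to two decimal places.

θ_B ≈ 24.49°

At the critical angle sin θ_c = n₂/n₁, giving n₂/n₁ = sin 27.10° = 0.4555.
Then tan θ_B = n₂/n₁ = 0.4555, so θ_B = arctan 0.4555 = 24.49°.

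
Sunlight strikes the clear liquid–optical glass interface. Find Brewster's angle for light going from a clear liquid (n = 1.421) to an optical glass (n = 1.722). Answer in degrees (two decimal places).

Brewster's condition: tan θ_B = n₂/n₁ = 1.722/1.421 = 1.2118.
θ_B = arctan(1.2118) = 50.47°.

θ_B ≈ 50.47°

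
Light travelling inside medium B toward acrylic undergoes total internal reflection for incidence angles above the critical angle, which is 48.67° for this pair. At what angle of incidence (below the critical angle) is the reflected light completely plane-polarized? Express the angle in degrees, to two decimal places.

n₂/n₁ = sin θ_c = sin 48.67° = 0.7509.
tan θ_B equals the same ratio, so θ_B = arctan(0.7509) = 36.90°.

θ_B ≈ 36.90°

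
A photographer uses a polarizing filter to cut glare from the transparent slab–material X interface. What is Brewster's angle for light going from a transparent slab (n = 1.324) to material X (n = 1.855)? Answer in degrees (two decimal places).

The reflected p-component vanishes when tan θ_B = n₂/n₁.
Brewster's condition: tan θ_B = n₂/n₁ = 1.855/1.324 = 1.4011.
θ_B = arctan(1.4011) = 54.48°.

θ_B ≈ 54.48°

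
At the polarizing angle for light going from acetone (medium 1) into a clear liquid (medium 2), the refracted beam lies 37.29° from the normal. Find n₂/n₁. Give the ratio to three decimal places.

θ_B + θ_t = 90°, so θ_B = 90° − 37.29° = 52.71°.
tan θ_B = n₂/n₁, so n₂/n₁ = tan 52.71° = 1.313.

n₂/n₁ ≈ 1.313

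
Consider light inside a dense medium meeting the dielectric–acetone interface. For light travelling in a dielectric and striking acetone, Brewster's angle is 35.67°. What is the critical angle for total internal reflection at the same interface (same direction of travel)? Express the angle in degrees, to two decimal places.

θ_c ≈ 45.87°

From Brewster, n₂/n₁ = tan θ_B = tan 35.67° = 0.7178.
Then sin θ_c = n₂/n₁ = 0.7178, so θ_c = arcsin 0.7178 = 45.87°.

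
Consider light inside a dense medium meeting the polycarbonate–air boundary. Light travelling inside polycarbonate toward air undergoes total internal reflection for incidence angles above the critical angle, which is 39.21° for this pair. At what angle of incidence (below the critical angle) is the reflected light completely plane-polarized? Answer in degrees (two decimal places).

θ_B ≈ 32.30°

sin θ_c = n₂/n₁, so n₂/n₁ = sin 39.21° = 0.6322.
Brewster: tan θ_B = n₂/n₁ = 0.6322.
θ_B = arctan(0.6322) = 32.30°.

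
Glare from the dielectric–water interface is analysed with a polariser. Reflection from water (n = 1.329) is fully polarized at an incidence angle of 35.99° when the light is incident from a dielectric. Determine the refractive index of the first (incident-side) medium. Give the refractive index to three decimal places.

n ≈ 1.830

Full polarization of the reflected beam means tan θ_B = n₂/n₁, where n₁ is the incident medium (a dielectric).
n₁ = n₂ / tan θ_B = 1.329 / tan 35.99° = 1.830.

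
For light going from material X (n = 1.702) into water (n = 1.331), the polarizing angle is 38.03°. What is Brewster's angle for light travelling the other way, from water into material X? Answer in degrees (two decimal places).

Reversing the direction swaps n₁ and n₂, so tan θ_B' = 1/tan θ_B and θ_B' = 90° − θ_B.
Hence θ_B' = 90° − 38.03° = 51.97°.

θ_B' ≈ 51.97°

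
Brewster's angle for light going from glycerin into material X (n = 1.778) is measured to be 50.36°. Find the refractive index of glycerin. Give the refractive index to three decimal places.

Brewster's law: tan θ_B = n₂/n₁ (light incident in glycerin, refracted into material X).
n₁ = n₂ / tan θ_B = 1.778 / tan 50.36° = 1.473.

n ≈ 1.473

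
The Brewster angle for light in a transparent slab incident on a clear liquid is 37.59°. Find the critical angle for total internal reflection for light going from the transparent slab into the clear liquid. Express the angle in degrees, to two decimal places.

n₂/n₁ = tan 37.59° = 0.7698; the critical angle satisfies sin θ_c = n₂/n₁.
θ_c = arcsin(0.7698) = 50.34°.

θ_c ≈ 50.34°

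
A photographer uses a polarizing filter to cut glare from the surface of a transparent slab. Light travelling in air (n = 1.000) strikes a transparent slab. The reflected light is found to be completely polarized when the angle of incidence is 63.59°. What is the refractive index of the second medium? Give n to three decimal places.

n ≈ 2.014

Brewster's law: tan θ_B = n₂/n₁ (light incident in air, refracted into a transparent slab).
n₂ = n₁ tan θ_B = 1.000 × tan 63.59° = 2.014.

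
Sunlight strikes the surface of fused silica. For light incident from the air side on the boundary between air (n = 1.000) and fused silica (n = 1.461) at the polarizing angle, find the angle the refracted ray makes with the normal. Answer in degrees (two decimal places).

tan θ_B = n₂/n₁ = 1.461/1.000 = 1.4610, so θ_B = 55.61°.
At Brewster's angle the reflected and refracted rays are perpendicular, so θ_t = 90° − θ_B = 90° − 55.61° = 34.39°.

θ_t ≈ 34.39°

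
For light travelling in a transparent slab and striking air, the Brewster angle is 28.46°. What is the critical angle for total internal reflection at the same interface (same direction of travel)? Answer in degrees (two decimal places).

θ_c ≈ 32.82°

From Brewster, n₂/n₁ = tan θ_B = tan 28.46° = 0.5421.
Then sin θ_c = n₂/n₁ = 0.5421, so θ_c = arcsin 0.5421 = 32.82°.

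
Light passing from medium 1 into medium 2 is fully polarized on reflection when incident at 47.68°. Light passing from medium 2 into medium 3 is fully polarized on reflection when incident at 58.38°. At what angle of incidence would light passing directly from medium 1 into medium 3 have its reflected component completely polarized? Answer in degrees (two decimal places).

tan θ_B(1→2) = n₂/n₁ = tan 47.68° = 1.0982.
tan θ_B(2→3) = n₃/n₂ = tan 58.38° = 1.6242.
So n₃/n₁ = (n₂/n₁)(n₃/n₂) = 1.0982 × 1.6242 = 1.7837.
θ_B(1→3) = arctan(1.7837) = 60.72°.

θ_B ≈ 60.72°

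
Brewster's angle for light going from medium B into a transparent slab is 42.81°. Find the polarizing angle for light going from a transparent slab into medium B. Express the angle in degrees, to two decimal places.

tan θ_B' = n₁/n₂ = 1/tan θ_B, so θ_B' = 90° − θ_B.
θ_B' = 90° − 42.81° = 47.19°.

θ_B' ≈ 47.19°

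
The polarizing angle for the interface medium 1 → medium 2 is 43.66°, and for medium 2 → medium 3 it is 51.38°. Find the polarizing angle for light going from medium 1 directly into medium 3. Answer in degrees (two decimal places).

tan θ_B(1→2) = n₂/n₁ = tan 43.66° = 0.9543.
tan θ_B(2→3) = n₃/n₂ = tan 51.38° = 1.2518.
So n₃/n₁ = (n₂/n₁)(n₃/n₂) = 0.9543 × 1.2518 = 1.1946.
θ_B(1→3) = arctan(1.1946) = 50.07°.

θ_B ≈ 50.07°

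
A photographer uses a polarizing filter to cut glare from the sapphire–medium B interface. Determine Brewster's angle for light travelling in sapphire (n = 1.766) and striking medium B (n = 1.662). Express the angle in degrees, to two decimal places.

Here n₂/n₁ = 1.662/1.766 = 0.9411, and Brewster's law gives tan θ_B = n₂/n₁.
θ_B = arctan(0.9411) = 43.26°.

θ_B ≈ 43.26°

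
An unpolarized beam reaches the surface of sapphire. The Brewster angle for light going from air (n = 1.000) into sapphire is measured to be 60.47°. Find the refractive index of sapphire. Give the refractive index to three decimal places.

n ≈ 1.765

At the Brewster angle, tan θ_B = n₂/n₁ with n₁ on the incident side (air) and n₂ on the transmitted side (sapphire).
n₂ = n₁ tan θ_B = 1.000 × tan 60.47° = 1.765.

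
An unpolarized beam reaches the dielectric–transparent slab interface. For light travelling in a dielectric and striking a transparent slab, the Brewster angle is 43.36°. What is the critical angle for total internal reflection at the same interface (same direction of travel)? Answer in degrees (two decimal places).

tan θ_B = n₂/n₁ = tan 43.36° = 0.9443.
Total internal reflection: sin θ_c = n₂/n₁ = 0.9443.
θ_c = arcsin(0.9443) = 70.79°.

θ_c ≈ 70.79°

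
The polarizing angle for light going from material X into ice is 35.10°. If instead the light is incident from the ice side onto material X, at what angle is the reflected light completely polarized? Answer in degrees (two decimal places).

The two Brewster angles are complementary: θ_B' = 90° − θ_B = 90° − 35.10° = 54.90°.

θ_B' ≈ 54.90°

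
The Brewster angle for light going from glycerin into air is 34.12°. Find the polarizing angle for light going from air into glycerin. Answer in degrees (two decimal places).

Reversing the direction swaps n₁ and n₂, so tan θ_B' = 1/tan θ_B and θ_B' = 90° − θ_B.
Hence θ_B' = 90° − 34.12° = 55.88°.

θ_B' ≈ 55.88°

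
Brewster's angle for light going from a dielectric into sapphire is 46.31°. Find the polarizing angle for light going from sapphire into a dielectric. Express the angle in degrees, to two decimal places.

Reversing the direction swaps n₁ and n₂, so tan θ_B' = 1/tan θ_B and θ_B' = 90° − θ_B.
Hence θ_B' = 90° − 46.31° = 43.69°.

θ_B' ≈ 43.69°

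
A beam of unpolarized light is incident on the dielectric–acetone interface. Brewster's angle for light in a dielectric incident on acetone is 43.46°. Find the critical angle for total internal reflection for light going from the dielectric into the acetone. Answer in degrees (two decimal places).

θ_c ≈ 71.38°

From Brewster, n₂/n₁ = tan θ_B = tan 43.46° = 0.9476.
Then sin θ_c = n₂/n₁ = 0.9476, so θ_c = arcsin 0.9476 = 71.38°.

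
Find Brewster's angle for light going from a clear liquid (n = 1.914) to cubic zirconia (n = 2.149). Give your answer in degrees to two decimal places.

θ_B ≈ 48.31°

Brewster's condition: tan θ_B = n₂/n₁ = 2.149/1.914 = 1.1228. Taking the arctangent, θ_B = 48.31°.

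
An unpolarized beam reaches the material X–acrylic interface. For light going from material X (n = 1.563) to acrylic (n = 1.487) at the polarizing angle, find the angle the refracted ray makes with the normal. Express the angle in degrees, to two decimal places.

θ_t ≈ 46.43°

First find Brewster's angle: tan θ_B = 1.487/1.563 = 0.9514, giving θ_B = 43.57°.
Since θ_B + θ_t = 90° at Brewster incidence, θ_t = 90° − 43.57° = 46.43°.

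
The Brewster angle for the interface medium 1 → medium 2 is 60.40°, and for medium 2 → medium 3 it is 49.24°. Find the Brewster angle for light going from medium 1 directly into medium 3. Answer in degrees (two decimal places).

n₂/n₁ = tan 60.40° = 1.7603 and n₃/n₂ = tan 49.24° = 1.1601.
n₃/n₁ = 2.0422. Then tan θ_B(1→3) = n₃/n₁, so θ_B(1→3) = arctan(2.0422) = 63.91°.

θ_B ≈ 63.91°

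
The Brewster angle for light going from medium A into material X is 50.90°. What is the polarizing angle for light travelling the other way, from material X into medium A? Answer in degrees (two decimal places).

θ_B' ≈ 39.10°

Reversing the direction swaps n₁ and n₂, so tan θ_B' = 1/tan θ_B and θ_B' = 90° − θ_B.
Hence θ_B' = 90° − 50.90° = 39.10°.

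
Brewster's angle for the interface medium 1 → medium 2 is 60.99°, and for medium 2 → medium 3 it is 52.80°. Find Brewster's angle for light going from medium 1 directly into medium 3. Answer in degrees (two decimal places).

n₂/n₁ = tan 60.99° = 1.8033 and n₃/n₂ = tan 52.80° = 1.3175.
Multiplying, n₃/n₁ = 1.8033 × 1.3175 = 2.3758, and θ_B(1→3) = arctan 2.3758 = 67.17°.

θ_B ≈ 67.17°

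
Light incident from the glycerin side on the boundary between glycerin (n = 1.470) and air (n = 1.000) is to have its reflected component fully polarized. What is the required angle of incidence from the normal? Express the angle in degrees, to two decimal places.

θ_B ≈ 34.23°

Brewster's condition: tan θ_B = n₂/n₁ = 1.000/1.470 = 0.6803. Taking the arctangent, θ_B = 34.23°.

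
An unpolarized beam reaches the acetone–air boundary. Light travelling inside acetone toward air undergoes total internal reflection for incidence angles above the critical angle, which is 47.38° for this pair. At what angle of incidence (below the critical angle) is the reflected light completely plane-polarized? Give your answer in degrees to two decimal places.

θ_B ≈ 36.35°

n₂/n₁ = sin θ_c = sin 47.38° = 0.7359.
tan θ_B equals the same ratio, so θ_B = arctan(0.7359) = 36.35°.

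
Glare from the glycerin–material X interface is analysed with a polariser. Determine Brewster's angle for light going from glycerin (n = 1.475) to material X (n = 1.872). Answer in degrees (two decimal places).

θ_B ≈ 51.76°

At Brewster's angle the reflected and refracted rays are perpendicular, which with Snell's law gives tan θ_B = n₂/n₁.
Brewster's condition: tan θ_B = n₂/n₁ = 1.872/1.475 = 1.2692. Taking the arctangent, θ_B = 51.76°.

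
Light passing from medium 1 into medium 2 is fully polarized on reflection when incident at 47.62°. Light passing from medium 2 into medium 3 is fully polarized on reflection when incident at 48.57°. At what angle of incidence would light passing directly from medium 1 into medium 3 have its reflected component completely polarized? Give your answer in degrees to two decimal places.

θ_B ≈ 51.16°

n₂/n₁ = tan 47.62° = 1.0959 and n₃/n₂ = tan 48.57° = 1.1331.
Multiplying, n₃/n₁ = 1.0959 × 1.1331 = 1.2418, and θ_B(1→3) = arctan 1.2418 = 51.16°.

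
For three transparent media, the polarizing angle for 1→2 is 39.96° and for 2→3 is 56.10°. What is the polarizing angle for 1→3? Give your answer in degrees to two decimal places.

n₂/n₁ = tan 39.96° = 0.8379 and n₃/n₂ = tan 56.10° = 1.4882.
Multiplying, n₃/n₁ = 0.8379 × 1.4882 = 1.2469, and θ_B(1→3) = arctan 1.2469 = 51.27°.

θ_B ≈ 51.27°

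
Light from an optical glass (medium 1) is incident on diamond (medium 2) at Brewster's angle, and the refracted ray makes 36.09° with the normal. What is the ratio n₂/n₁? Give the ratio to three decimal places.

θ_B + θ_t = 90°, so θ_B = 90° − 36.09° = 53.91°.
Then n₂/n₁ = tan θ_B = tan 53.91° = 1.372.

n₂/n₁ ≈ 1.372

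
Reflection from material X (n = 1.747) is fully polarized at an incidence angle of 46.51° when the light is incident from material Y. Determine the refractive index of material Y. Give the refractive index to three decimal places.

At Brewster's angle, tan θ_B = n₂/n₁ with n₁ on the incident side (material Y) and n₂ on the transmitted side (material X).
n₁ = n₂ / tan θ_B = 1.747 / tan 46.51° = 1.657.

n ≈ 1.657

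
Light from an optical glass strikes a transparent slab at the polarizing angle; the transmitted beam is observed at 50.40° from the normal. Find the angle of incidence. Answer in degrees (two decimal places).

Since the reflected and refracted rays are at right angles at the polarizing angle, θ_B + θ_t = 90°.
So θ_B = 90° − θ_t = 90° − 50.40° = 39.60°.

θ_B ≈ 39.60°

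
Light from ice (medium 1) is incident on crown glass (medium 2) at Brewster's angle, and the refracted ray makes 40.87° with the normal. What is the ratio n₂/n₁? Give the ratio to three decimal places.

At Brewster incidence θ_B = 90° − θ_t = 90° − 40.87° = 49.13°.
Then n₂/n₁ = tan θ_B = tan 49.13° = 1.156.

n₂/n₁ ≈ 1.156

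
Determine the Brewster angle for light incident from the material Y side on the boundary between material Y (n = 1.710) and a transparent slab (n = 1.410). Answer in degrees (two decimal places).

Here n₂/n₁ = 1.410/1.710 = 0.8246, and Brewster's law gives tan θ_B = n₂/n₁. Taking the arctangent, θ_B = 39.51°.

θ_B ≈ 39.51°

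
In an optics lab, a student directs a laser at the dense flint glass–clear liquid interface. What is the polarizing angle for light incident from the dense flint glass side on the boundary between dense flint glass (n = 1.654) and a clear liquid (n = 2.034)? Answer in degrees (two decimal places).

θ_B ≈ 50.88°

Brewster's condition: tan θ_B = n₂/n₁ = 2.034/1.654 = 1.2297. Taking the arctangent, θ_B = 50.88°.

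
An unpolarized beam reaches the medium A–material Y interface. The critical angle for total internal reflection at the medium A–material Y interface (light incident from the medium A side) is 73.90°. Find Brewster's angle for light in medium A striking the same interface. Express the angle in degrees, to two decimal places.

θ_B ≈ 43.85°

sin θ_c = n₂/n₁, so n₂/n₁ = sin 73.90° = 0.9608.
Brewster: tan θ_B = n₂/n₁ = 0.9608.
θ_B = arctan(0.9608) = 43.85°.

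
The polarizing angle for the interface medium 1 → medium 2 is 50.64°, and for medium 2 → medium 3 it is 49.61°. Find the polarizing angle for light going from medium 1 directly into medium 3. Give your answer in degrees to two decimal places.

θ_B ≈ 55.09°

Each Brewster angle gives a ratio: n₂/n₁ = tan 50.64° = 1.2192, n₃/n₂ = tan 49.61° = 1.1754.
Multiplying, n₃/n₁ = 1.2192 × 1.1754 = 1.4330, and θ_B(1→3) = arctan 1.4330 = 55.09°.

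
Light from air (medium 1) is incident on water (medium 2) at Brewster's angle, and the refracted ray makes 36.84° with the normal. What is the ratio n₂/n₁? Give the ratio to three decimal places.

At Brewster incidence θ_B = 90° − θ_t = 90° − 36.84° = 53.16°.
tan θ_B = n₂/n₁, so n₂/n₁ = tan 53.16° = 1.335.

n₂/n₁ ≈ 1.335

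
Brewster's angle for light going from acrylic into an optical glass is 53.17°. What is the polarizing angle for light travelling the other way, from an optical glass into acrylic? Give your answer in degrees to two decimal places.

Reversing the direction swaps n₁ and n₂, so tan θ_B' = 1/tan θ_B and θ_B' = 90° − θ_B.
Hence θ_B' = 90° − 53.17° = 36.83°.

θ_B' ≈ 36.83°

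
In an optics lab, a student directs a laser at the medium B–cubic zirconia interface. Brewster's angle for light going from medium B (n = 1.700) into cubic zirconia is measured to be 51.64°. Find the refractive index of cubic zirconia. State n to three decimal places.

n ≈ 2.148

Brewster's law: tan θ_B = n₂/n₁ (light incident in medium B, refracted into cubic zirconia).
n₂ = n₁ tan θ_B = 1.700 × tan 51.64° = 2.148.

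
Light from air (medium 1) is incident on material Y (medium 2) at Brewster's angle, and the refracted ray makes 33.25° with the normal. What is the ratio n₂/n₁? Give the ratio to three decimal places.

At Brewster incidence θ_B = 90° − θ_t = 90° − 33.25° = 56.75°.
Then n₂/n₁ = tan θ_B = tan 56.75° = 1.525.

n₂/n₁ ≈ 1.525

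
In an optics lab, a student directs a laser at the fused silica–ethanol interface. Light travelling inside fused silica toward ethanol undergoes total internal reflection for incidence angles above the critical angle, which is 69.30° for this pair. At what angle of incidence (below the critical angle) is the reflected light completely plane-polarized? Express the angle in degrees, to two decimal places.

θ_B ≈ 43.09°

sin θ_c = n₂/n₁, so n₂/n₁ = sin 69.30° = 0.9354.
Brewster: tan θ_B = n₂/n₁ = 0.9354.
θ_B = arctan(0.9354) = 43.09°.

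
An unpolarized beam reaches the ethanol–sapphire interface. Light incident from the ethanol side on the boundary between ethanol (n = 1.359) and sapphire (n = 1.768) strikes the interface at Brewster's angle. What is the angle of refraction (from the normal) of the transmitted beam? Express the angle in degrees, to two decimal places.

tan θ_B = n₂/n₁ = 1.768/1.359 = 1.3010, so θ_B = 52.45°.
The refracted ray is perpendicular to the reflected ray, so θ_t = 90° − θ_B = 37.55°.

θ_t ≈ 37.55°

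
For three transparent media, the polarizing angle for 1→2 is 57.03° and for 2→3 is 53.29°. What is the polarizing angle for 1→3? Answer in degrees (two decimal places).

θ_B ≈ 64.19°

n₂/n₁ = tan 57.03° = 1.5416 and n₃/n₂ = tan 53.29° = 1.3411.
n₃/n₁ = 2.0675. Then tan θ_B(1→3) = n₃/n₁, so θ_B(1→3) = arctan(2.0675) = 64.19°.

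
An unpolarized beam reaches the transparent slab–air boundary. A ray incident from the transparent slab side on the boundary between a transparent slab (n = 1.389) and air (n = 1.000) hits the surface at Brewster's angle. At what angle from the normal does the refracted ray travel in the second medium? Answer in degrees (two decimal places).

θ_B = arctan(n₂/n₁) = arctan(1.000/1.389) = 35.75°.
The refracted ray is perpendicular to the reflected ray, so θ_t = 90° − θ_B = 54.25°.

θ_t ≈ 54.25°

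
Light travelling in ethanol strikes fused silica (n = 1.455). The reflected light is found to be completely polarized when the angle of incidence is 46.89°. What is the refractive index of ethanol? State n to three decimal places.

n ≈ 1.362

At the polarizing angle, tan θ_B = n₂/n₁ with n₁ on the incident side (ethanol) and n₂ on the transmitted side (fused silica).
n₁ = n₂ / tan θ_B = 1.455 / tan 46.89° = 1.362.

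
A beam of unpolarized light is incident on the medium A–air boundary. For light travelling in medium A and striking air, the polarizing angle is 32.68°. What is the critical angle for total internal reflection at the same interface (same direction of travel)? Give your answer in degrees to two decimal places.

θ_c ≈ 39.90°

n₂/n₁ = tan 32.68° = 0.6415; the critical angle satisfies sin θ_c = n₂/n₁.
θ_c = arcsin(0.6415) = 39.90°.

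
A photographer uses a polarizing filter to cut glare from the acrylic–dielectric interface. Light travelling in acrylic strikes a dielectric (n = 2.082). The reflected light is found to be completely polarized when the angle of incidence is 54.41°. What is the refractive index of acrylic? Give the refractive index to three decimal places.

At the Brewster angle, tan θ_B = n₂/n₁ with n₁ on the incident side (acrylic) and n₂ on the transmitted side (a dielectric).
n₁ = n₂ / tan θ_B = 2.082 / tan 54.41° = 1.490.

n ≈ 1.490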